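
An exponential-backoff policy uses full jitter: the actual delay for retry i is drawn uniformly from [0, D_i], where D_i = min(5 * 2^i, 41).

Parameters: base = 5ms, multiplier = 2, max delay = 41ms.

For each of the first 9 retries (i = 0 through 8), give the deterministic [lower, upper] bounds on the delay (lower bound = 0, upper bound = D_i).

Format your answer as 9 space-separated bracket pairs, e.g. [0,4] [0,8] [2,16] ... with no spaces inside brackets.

Computing bounds per retry:
  i=0: D_i=min(5*2^0,41)=5, bounds=[0,5]
  i=1: D_i=min(5*2^1,41)=10, bounds=[0,10]
  i=2: D_i=min(5*2^2,41)=20, bounds=[0,20]
  i=3: D_i=min(5*2^3,41)=40, bounds=[0,40]
  i=4: D_i=min(5*2^4,41)=41, bounds=[0,41]
  i=5: D_i=min(5*2^5,41)=41, bounds=[0,41]
  i=6: D_i=min(5*2^6,41)=41, bounds=[0,41]
  i=7: D_i=min(5*2^7,41)=41, bounds=[0,41]
  i=8: D_i=min(5*2^8,41)=41, bounds=[0,41]

Answer: [0,5] [0,10] [0,20] [0,40] [0,41] [0,41] [0,41] [0,41] [0,41]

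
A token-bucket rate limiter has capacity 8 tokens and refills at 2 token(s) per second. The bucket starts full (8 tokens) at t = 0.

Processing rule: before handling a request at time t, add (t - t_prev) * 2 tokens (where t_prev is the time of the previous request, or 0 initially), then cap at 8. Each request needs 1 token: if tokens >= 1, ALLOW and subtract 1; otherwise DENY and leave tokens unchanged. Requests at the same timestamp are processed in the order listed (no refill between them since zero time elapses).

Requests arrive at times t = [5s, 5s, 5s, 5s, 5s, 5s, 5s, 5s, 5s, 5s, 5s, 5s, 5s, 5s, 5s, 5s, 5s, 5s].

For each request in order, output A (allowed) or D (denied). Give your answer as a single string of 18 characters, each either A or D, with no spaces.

Simulating step by step:
  req#1 t=5s: ALLOW
  req#2 t=5s: ALLOW
  req#3 t=5s: ALLOW
  req#4 t=5s: ALLOW
  req#5 t=5s: ALLOW
  req#6 t=5s: ALLOW
  req#7 t=5s: ALLOW
  req#8 t=5s: ALLOW
  req#9 t=5s: DENY
  req#10 t=5s: DENY
  req#11 t=5s: DENY
  req#12 t=5s: DENY
  req#13 t=5s: DENY
  req#14 t=5s: DENY
  req#15 t=5s: DENY
  req#16 t=5s: DENY
  req#17 t=5s: DENY
  req#18 t=5s: DENY

Answer: AAAAAAAADDDDDDDDDD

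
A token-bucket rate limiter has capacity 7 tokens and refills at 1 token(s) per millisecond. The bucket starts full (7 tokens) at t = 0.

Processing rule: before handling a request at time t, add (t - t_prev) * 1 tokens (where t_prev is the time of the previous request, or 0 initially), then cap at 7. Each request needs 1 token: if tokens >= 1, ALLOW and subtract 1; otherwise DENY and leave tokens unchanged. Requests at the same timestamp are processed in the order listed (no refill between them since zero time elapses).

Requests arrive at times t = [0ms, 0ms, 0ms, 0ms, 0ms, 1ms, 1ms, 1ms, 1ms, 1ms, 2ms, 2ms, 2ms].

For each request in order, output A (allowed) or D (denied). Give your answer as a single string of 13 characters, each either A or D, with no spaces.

Answer: AAAAAAAADDADD

Derivation:
Simulating step by step:
  req#1 t=0ms: ALLOW
  req#2 t=0ms: ALLOW
  req#3 t=0ms: ALLOW
  req#4 t=0ms: ALLOW
  req#5 t=0ms: ALLOW
  req#6 t=1ms: ALLOW
  req#7 t=1ms: ALLOW
  req#8 t=1ms: ALLOW
  req#9 t=1ms: DENY
  req#10 t=1ms: DENY
  req#11 t=2ms: ALLOW
  req#12 t=2ms: DENY
  req#13 t=2ms: DENY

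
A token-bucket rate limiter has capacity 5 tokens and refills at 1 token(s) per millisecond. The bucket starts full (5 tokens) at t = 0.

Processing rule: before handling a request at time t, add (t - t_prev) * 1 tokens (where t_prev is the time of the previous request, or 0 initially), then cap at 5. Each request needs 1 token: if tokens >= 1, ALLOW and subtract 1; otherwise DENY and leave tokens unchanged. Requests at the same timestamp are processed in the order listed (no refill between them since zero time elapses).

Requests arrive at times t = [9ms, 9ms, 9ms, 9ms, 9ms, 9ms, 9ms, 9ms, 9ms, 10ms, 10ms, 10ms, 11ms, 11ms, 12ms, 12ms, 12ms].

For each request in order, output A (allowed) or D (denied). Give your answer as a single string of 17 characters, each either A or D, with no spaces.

Simulating step by step:
  req#1 t=9ms: ALLOW
  req#2 t=9ms: ALLOW
  req#3 t=9ms: ALLOW
  req#4 t=9ms: ALLOW
  req#5 t=9ms: ALLOW
  req#6 t=9ms: DENY
  req#7 t=9ms: DENY
  req#8 t=9ms: DENY
  req#9 t=9ms: DENY
  req#10 t=10ms: ALLOW
  req#11 t=10ms: DENY
  req#12 t=10ms: DENY
  req#13 t=11ms: ALLOW
  req#14 t=11ms: DENY
  req#15 t=12ms: ALLOW
  req#16 t=12ms: DENY
  req#17 t=12ms: DENY

Answer: AAAAADDDDADDADADD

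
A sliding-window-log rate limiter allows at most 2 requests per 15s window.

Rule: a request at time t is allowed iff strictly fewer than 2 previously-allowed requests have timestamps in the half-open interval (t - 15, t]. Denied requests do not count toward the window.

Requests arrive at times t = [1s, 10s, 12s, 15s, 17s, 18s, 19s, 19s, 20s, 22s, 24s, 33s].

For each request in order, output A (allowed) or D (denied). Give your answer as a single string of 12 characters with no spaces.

Tracking allowed requests in the window:
  req#1 t=1s: ALLOW
  req#2 t=10s: ALLOW
  req#3 t=12s: DENY
  req#4 t=15s: DENY
  req#5 t=17s: ALLOW
  req#6 t=18s: DENY
  req#7 t=19s: DENY
  req#8 t=19s: DENY
  req#9 t=20s: DENY
  req#10 t=22s: DENY
  req#11 t=24s: DENY
  req#12 t=33s: ALLOW

Answer: AADDADDDDDDA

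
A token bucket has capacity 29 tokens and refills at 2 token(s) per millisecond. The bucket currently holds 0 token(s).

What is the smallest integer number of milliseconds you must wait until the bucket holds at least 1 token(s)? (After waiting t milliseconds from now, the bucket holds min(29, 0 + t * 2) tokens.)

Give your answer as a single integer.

Need 0 + t * 2 >= 1, so t >= 1/2.
Smallest integer t = ceil(1/2) = 1.

Answer: 1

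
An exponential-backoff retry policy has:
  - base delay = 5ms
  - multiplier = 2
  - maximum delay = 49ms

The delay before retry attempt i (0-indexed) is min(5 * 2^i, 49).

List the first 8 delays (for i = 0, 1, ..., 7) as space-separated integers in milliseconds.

Answer: 5 10 20 40 49 49 49 49

Derivation:
Computing each delay:
  i=0: min(5*2^0, 49) = 5
  i=1: min(5*2^1, 49) = 10
  i=2: min(5*2^2, 49) = 20
  i=3: min(5*2^3, 49) = 40
  i=4: min(5*2^4, 49) = 49
  i=5: min(5*2^5, 49) = 49
  i=6: min(5*2^6, 49) = 49
  i=7: min(5*2^7, 49) = 49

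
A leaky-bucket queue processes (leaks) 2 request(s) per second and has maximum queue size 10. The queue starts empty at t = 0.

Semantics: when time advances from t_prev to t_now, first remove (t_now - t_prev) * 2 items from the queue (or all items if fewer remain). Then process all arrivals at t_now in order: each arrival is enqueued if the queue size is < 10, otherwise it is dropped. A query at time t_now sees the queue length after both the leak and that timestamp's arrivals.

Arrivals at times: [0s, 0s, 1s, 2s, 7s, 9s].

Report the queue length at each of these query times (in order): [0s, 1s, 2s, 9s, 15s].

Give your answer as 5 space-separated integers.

Queue lengths at query times:
  query t=0s: backlog = 2
  query t=1s: backlog = 1
  query t=2s: backlog = 1
  query t=9s: backlog = 1
  query t=15s: backlog = 0

Answer: 2 1 1 1 0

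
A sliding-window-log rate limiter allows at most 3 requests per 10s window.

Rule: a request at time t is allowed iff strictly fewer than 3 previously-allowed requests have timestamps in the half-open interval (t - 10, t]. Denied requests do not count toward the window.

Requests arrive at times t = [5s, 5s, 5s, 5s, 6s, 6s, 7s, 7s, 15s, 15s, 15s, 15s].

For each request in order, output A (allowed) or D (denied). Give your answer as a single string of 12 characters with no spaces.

Tracking allowed requests in the window:
  req#1 t=5s: ALLOW
  req#2 t=5s: ALLOW
  req#3 t=5s: ALLOW
  req#4 t=5s: DENY
  req#5 t=6s: DENY
  req#6 t=6s: DENY
  req#7 t=7s: DENY
  req#8 t=7s: DENY
  req#9 t=15s: ALLOW
  req#10 t=15s: ALLOW
  req#11 t=15s: ALLOW
  req#12 t=15s: DENY

Answer: AAADDDDDAAAD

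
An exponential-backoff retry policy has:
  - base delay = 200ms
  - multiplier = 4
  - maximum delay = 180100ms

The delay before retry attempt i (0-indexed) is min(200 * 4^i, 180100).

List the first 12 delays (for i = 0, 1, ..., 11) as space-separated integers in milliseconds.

Answer: 200 800 3200 12800 51200 180100 180100 180100 180100 180100 180100 180100

Derivation:
Computing each delay:
  i=0: min(200*4^0, 180100) = 200
  i=1: min(200*4^1, 180100) = 800
  i=2: min(200*4^2, 180100) = 3200
  i=3: min(200*4^3, 180100) = 12800
  i=4: min(200*4^4, 180100) = 51200
  i=5: min(200*4^5, 180100) = 180100
  i=6: min(200*4^6, 180100) = 180100
  i=7: min(200*4^7, 180100) = 180100
  i=8: min(200*4^8, 180100) = 180100
  i=9: min(200*4^9, 180100) = 180100
  i=10: min(200*4^10, 180100) = 180100
  i=11: min(200*4^11, 180100) = 180100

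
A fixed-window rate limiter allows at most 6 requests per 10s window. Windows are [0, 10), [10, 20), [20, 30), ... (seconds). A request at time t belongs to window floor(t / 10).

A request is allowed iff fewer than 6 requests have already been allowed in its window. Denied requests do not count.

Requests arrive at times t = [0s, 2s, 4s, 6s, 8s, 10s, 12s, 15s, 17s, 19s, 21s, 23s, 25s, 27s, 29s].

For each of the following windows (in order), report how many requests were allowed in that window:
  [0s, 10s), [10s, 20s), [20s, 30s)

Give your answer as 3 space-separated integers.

Processing requests:
  req#1 t=0s (window 0): ALLOW
  req#2 t=2s (window 0): ALLOW
  req#3 t=4s (window 0): ALLOW
  req#4 t=6s (window 0): ALLOW
  req#5 t=8s (window 0): ALLOW
  req#6 t=10s (window 1): ALLOW
  req#7 t=12s (window 1): ALLOW
  req#8 t=15s (window 1): ALLOW
  req#9 t=17s (window 1): ALLOW
  req#10 t=19s (window 1): ALLOW
  req#11 t=21s (window 2): ALLOW
  req#12 t=23s (window 2): ALLOW
  req#13 t=25s (window 2): ALLOW
  req#14 t=27s (window 2): ALLOW
  req#15 t=29s (window 2): ALLOW

Allowed counts by window: 5 5 5

Answer: 5 5 5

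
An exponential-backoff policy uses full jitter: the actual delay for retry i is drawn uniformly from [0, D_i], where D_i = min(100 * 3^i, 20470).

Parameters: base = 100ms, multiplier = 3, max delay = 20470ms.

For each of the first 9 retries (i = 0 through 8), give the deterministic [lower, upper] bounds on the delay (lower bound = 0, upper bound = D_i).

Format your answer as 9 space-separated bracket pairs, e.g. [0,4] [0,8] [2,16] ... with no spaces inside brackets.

Answer: [0,100] [0,300] [0,900] [0,2700] [0,8100] [0,20470] [0,20470] [0,20470] [0,20470]

Derivation:
Computing bounds per retry:
  i=0: D_i=min(100*3^0,20470)=100, bounds=[0,100]
  i=1: D_i=min(100*3^1,20470)=300, bounds=[0,300]
  i=2: D_i=min(100*3^2,20470)=900, bounds=[0,900]
  i=3: D_i=min(100*3^3,20470)=2700, bounds=[0,2700]
  i=4: D_i=min(100*3^4,20470)=8100, bounds=[0,8100]
  i=5: D_i=min(100*3^5,20470)=20470, bounds=[0,20470]
  i=6: D_i=min(100*3^6,20470)=20470, bounds=[0,20470]
  i=7: D_i=min(100*3^7,20470)=20470, bounds=[0,20470]
  i=8: D_i=min(100*3^8,20470)=20470, bounds=[0,20470]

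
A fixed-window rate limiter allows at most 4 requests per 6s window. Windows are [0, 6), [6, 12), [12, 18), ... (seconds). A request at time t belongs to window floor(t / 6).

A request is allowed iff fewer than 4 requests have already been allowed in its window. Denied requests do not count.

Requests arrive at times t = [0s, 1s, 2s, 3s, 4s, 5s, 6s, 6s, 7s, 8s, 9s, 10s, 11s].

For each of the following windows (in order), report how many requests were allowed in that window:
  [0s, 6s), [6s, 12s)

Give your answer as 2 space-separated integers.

Answer: 4 4

Derivation:
Processing requests:
  req#1 t=0s (window 0): ALLOW
  req#2 t=1s (window 0): ALLOW
  req#3 t=2s (window 0): ALLOW
  req#4 t=3s (window 0): ALLOW
  req#5 t=4s (window 0): DENY
  req#6 t=5s (window 0): DENY
  req#7 t=6s (window 1): ALLOW
  req#8 t=6s (window 1): ALLOW
  req#9 t=7s (window 1): ALLOW
  req#10 t=8s (window 1): ALLOW
  req#11 t=9s (window 1): DENY
  req#12 t=10s (window 1): DENY
  req#13 t=11s (window 1): DENY

Allowed counts by window: 4 4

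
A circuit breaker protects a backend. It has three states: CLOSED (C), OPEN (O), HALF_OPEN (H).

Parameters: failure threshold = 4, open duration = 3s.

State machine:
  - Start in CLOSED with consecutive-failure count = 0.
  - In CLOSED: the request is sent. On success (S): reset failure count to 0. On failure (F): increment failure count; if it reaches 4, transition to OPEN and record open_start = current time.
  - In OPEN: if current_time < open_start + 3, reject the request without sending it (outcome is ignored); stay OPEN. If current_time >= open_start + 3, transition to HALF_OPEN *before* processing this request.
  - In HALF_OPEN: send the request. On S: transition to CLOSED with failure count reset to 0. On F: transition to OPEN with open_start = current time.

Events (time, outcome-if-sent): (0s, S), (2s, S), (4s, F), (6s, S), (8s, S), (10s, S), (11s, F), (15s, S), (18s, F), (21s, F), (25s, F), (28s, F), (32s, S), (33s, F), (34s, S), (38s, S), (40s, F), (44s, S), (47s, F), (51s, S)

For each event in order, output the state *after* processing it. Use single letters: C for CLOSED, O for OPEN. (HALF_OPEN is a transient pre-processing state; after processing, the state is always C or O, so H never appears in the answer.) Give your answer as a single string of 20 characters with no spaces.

State after each event:
  event#1 t=0s outcome=S: state=CLOSED
  event#2 t=2s outcome=S: state=CLOSED
  event#3 t=4s outcome=F: state=CLOSED
  event#4 t=6s outcome=S: state=CLOSED
  event#5 t=8s outcome=S: state=CLOSED
  event#6 t=10s outcome=S: state=CLOSED
  event#7 t=11s outcome=F: state=CLOSED
  event#8 t=15s outcome=S: state=CLOSED
  event#9 t=18s outcome=F: state=CLOSED
  event#10 t=21s outcome=F: state=CLOSED
  event#11 t=25s outcome=F: state=CLOSED
  event#12 t=28s outcome=F: state=OPEN
  event#13 t=32s outcome=S: state=CLOSED
  event#14 t=33s outcome=F: state=CLOSED
  event#15 t=34s outcome=S: state=CLOSED
  event#16 t=38s outcome=S: state=CLOSED
  event#17 t=40s outcome=F: state=CLOSED
  event#18 t=44s outcome=S: state=CLOSED
  event#19 t=47s outcome=F: state=CLOSED
  event#20 t=51s outcome=S: state=CLOSED

Answer: CCCCCCCCCCCOCCCCCCCC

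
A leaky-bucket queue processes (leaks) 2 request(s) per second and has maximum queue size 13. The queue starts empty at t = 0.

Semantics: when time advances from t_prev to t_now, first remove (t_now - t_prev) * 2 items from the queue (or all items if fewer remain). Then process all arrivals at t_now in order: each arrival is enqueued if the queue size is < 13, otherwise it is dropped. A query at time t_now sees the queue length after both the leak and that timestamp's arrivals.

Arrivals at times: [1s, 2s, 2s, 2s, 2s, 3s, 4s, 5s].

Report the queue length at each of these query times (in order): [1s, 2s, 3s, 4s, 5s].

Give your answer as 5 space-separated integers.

Queue lengths at query times:
  query t=1s: backlog = 1
  query t=2s: backlog = 4
  query t=3s: backlog = 3
  query t=4s: backlog = 2
  query t=5s: backlog = 1

Answer: 1 4 3 2 1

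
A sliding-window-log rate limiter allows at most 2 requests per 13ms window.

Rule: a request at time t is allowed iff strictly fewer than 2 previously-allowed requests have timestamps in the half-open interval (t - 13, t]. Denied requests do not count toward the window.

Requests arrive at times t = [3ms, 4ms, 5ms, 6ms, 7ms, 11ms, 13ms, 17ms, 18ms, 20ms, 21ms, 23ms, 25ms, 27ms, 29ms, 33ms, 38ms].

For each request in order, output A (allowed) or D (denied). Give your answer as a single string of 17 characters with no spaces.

Answer: AADDDDDAADDDDDDAA

Derivation:
Tracking allowed requests in the window:
  req#1 t=3ms: ALLOW
  req#2 t=4ms: ALLOW
  req#3 t=5ms: DENY
  req#4 t=6ms: DENY
  req#5 t=7ms: DENY
  req#6 t=11ms: DENY
  req#7 t=13ms: DENY
  req#8 t=17ms: ALLOW
  req#9 t=18ms: ALLOW
  req#10 t=20ms: DENY
  req#11 t=21ms: DENY
  req#12 t=23ms: DENY
  req#13 t=25ms: DENY
  req#14 t=27ms: DENY
  req#15 t=29ms: DENY
  req#16 t=33ms: ALLOW
  req#17 t=38ms: ALLOW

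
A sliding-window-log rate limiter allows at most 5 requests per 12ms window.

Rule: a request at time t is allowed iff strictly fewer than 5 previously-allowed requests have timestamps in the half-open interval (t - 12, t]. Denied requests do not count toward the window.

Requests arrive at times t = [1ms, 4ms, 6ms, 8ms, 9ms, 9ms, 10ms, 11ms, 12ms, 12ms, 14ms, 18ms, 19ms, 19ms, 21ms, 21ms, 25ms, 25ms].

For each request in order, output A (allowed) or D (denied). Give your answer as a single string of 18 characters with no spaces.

Answer: AAAAADDDDDAAADAADD

Derivation:
Tracking allowed requests in the window:
  req#1 t=1ms: ALLOW
  req#2 t=4ms: ALLOW
  req#3 t=6ms: ALLOW
  req#4 t=8ms: ALLOW
  req#5 t=9ms: ALLOW
  req#6 t=9ms: DENY
  req#7 t=10ms: DENY
  req#8 t=11ms: DENY
  req#9 t=12ms: DENY
  req#10 t=12ms: DENY
  req#11 t=14ms: ALLOW
  req#12 t=18ms: ALLOW
  req#13 t=19ms: ALLOW
  req#14 t=19ms: DENY
  req#15 t=21ms: ALLOW
  req#16 t=21ms: ALLOW
  req#17 t=25ms: DENY
  req#18 t=25ms: DENY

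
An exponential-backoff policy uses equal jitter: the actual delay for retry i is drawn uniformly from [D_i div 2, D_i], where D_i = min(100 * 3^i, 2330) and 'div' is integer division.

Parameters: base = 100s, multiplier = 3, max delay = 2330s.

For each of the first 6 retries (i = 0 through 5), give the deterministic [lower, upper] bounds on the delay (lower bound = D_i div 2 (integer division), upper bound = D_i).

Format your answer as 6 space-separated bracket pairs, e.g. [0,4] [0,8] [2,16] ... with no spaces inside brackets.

Answer: [50,100] [150,300] [450,900] [1165,2330] [1165,2330] [1165,2330]

Derivation:
Computing bounds per retry:
  i=0: D_i=min(100*3^0,2330)=100, bounds=[50,100]
  i=1: D_i=min(100*3^1,2330)=300, bounds=[150,300]
  i=2: D_i=min(100*3^2,2330)=900, bounds=[450,900]
  i=3: D_i=min(100*3^3,2330)=2330, bounds=[1165,2330]
  i=4: D_i=min(100*3^4,2330)=2330, bounds=[1165,2330]
  i=5: D_i=min(100*3^5,2330)=2330, bounds=[1165,2330]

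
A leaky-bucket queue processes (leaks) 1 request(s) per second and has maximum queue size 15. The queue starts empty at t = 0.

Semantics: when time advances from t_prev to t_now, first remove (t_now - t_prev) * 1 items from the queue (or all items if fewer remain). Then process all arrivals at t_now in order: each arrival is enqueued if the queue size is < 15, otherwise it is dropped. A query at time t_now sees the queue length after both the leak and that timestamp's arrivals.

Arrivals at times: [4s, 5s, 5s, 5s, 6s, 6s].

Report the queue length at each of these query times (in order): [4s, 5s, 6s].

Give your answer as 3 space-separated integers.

Answer: 1 3 4

Derivation:
Queue lengths at query times:
  query t=4s: backlog = 1
  query t=5s: backlog = 3
  query t=6s: backlog = 4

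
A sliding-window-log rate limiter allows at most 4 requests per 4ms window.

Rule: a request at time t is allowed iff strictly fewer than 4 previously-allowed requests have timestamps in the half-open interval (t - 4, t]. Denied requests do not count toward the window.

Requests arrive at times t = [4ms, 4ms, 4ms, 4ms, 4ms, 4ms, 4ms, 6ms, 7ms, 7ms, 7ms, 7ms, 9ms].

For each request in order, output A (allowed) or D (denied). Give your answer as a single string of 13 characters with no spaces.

Tracking allowed requests in the window:
  req#1 t=4ms: ALLOW
  req#2 t=4ms: ALLOW
  req#3 t=4ms: ALLOW
  req#4 t=4ms: ALLOW
  req#5 t=4ms: DENY
  req#6 t=4ms: DENY
  req#7 t=4ms: DENY
  req#8 t=6ms: DENY
  req#9 t=7ms: DENY
  req#10 t=7ms: DENY
  req#11 t=7ms: DENY
  req#12 t=7ms: DENY
  req#13 t=9ms: ALLOW

Answer: AAAADDDDDDDDA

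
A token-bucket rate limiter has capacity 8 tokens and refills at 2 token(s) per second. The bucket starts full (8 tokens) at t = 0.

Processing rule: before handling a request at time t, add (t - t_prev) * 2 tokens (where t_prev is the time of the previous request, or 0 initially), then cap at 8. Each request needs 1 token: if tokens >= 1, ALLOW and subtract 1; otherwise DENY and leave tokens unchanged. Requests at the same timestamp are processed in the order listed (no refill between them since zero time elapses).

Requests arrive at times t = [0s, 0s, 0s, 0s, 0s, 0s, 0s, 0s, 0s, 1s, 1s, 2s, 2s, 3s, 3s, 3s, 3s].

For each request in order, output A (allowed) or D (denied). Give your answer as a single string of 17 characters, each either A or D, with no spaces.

Answer: AAAAAAAADAAAAAADD

Derivation:
Simulating step by step:
  req#1 t=0s: ALLOW
  req#2 t=0s: ALLOW
  req#3 t=0s: ALLOW
  req#4 t=0s: ALLOW
  req#5 t=0s: ALLOW
  req#6 t=0s: ALLOW
  req#7 t=0s: ALLOW
  req#8 t=0s: ALLOW
  req#9 t=0s: DENY
  req#10 t=1s: ALLOW
  req#11 t=1s: ALLOW
  req#12 t=2s: ALLOW
  req#13 t=2s: ALLOW
  req#14 t=3s: ALLOW
  req#15 t=3s: ALLOW
  req#16 t=3s: DENY
  req#17 t=3s: DENY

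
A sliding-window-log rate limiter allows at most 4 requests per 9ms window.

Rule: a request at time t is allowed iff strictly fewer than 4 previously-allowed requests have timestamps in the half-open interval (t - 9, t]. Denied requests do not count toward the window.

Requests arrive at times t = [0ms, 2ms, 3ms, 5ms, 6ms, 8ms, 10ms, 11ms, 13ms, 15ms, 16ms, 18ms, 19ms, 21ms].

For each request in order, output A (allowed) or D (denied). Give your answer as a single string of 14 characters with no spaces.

Tracking allowed requests in the window:
  req#1 t=0ms: ALLOW
  req#2 t=2ms: ALLOW
  req#3 t=3ms: ALLOW
  req#4 t=5ms: ALLOW
  req#5 t=6ms: DENY
  req#6 t=8ms: DENY
  req#7 t=10ms: ALLOW
  req#8 t=11ms: ALLOW
  req#9 t=13ms: ALLOW
  req#10 t=15ms: ALLOW
  req#11 t=16ms: DENY
  req#12 t=18ms: DENY
  req#13 t=19ms: ALLOW
  req#14 t=21ms: ALLOW

Answer: AAAADDAAAADDAA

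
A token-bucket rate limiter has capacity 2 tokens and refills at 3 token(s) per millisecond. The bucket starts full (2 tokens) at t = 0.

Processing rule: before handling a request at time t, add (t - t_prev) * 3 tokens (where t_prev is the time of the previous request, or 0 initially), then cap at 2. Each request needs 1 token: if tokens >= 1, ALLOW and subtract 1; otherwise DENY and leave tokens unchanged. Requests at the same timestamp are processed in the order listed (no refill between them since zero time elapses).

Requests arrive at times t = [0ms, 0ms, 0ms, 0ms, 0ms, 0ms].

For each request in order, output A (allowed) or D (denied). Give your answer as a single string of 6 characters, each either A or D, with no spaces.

Simulating step by step:
  req#1 t=0ms: ALLOW
  req#2 t=0ms: ALLOW
  req#3 t=0ms: DENY
  req#4 t=0ms: DENY
  req#5 t=0ms: DENY
  req#6 t=0ms: DENY

Answer: AADDDD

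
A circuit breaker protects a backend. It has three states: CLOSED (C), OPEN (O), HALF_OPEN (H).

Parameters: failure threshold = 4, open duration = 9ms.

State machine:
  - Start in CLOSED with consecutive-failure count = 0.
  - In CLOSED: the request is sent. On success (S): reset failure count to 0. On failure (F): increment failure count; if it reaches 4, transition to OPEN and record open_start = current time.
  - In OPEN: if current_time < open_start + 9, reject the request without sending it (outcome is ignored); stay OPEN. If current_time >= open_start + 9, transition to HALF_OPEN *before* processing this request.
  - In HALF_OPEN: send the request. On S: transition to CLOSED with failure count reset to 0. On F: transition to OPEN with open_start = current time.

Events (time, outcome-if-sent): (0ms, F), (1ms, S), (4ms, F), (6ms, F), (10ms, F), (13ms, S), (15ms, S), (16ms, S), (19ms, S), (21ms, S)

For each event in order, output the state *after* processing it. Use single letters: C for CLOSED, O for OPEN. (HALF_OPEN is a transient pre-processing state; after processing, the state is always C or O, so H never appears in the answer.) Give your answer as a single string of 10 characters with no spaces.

Answer: CCCCCCCCCC

Derivation:
State after each event:
  event#1 t=0ms outcome=F: state=CLOSED
  event#2 t=1ms outcome=S: state=CLOSED
  event#3 t=4ms outcome=F: state=CLOSED
  event#4 t=6ms outcome=F: state=CLOSED
  event#5 t=10ms outcome=F: state=CLOSED
  event#6 t=13ms outcome=S: state=CLOSED
  event#7 t=15ms outcome=S: state=CLOSED
  event#8 t=16ms outcome=S: state=CLOSED
  event#9 t=19ms outcome=S: state=CLOSED
  event#10 t=21ms outcome=S: state=CLOSED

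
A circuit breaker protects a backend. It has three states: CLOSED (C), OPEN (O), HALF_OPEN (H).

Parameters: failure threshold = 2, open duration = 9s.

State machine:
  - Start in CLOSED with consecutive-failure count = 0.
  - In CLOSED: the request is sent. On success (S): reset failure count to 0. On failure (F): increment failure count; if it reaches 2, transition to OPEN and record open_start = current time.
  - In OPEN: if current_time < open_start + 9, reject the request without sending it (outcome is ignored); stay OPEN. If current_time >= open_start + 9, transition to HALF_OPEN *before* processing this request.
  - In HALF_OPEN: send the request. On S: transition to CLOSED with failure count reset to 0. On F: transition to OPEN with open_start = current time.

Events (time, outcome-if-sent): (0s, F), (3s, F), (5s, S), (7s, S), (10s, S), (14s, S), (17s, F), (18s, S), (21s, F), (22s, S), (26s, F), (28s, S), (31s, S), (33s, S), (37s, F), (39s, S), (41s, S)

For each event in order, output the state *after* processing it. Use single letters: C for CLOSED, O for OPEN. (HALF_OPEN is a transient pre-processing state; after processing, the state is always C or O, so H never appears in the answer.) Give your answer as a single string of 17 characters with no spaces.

State after each event:
  event#1 t=0s outcome=F: state=CLOSED
  event#2 t=3s outcome=F: state=OPEN
  event#3 t=5s outcome=S: state=OPEN
  event#4 t=7s outcome=S: state=OPEN
  event#5 t=10s outcome=S: state=OPEN
  event#6 t=14s outcome=S: state=CLOSED
  event#7 t=17s outcome=F: state=CLOSED
  event#8 t=18s outcome=S: state=CLOSED
  event#9 t=21s outcome=F: state=CLOSED
  event#10 t=22s outcome=S: state=CLOSED
  event#11 t=26s outcome=F: state=CLOSED
  event#12 t=28s outcome=S: state=CLOSED
  event#13 t=31s outcome=S: state=CLOSED
  event#14 t=33s outcome=S: state=CLOSED
  event#15 t=37s outcome=F: state=CLOSED
  event#16 t=39s outcome=S: state=CLOSED
  event#17 t=41s outcome=S: state=CLOSED

Answer: COOOOCCCCCCCCCCCC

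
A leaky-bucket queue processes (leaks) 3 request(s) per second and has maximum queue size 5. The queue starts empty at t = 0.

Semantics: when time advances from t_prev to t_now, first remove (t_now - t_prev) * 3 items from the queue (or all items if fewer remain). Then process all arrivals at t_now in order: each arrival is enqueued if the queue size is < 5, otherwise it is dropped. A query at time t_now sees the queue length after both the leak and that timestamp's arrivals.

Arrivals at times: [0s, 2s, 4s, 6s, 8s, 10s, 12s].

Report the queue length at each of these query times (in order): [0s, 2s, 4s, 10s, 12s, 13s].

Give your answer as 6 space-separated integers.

Answer: 1 1 1 1 1 0

Derivation:
Queue lengths at query times:
  query t=0s: backlog = 1
  query t=2s: backlog = 1
  query t=4s: backlog = 1
  query t=10s: backlog = 1
  query t=12s: backlog = 1
  query t=13s: backlog = 0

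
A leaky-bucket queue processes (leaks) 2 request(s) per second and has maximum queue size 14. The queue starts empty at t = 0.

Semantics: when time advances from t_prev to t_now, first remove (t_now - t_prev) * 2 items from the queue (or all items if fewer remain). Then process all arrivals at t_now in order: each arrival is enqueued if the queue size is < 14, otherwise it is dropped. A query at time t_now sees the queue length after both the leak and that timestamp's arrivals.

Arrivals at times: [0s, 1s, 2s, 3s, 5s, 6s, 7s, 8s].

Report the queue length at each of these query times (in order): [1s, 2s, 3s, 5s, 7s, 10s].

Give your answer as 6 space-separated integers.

Queue lengths at query times:
  query t=1s: backlog = 1
  query t=2s: backlog = 1
  query t=3s: backlog = 1
  query t=5s: backlog = 1
  query t=7s: backlog = 1
  query t=10s: backlog = 0

Answer: 1 1 1 1 1 0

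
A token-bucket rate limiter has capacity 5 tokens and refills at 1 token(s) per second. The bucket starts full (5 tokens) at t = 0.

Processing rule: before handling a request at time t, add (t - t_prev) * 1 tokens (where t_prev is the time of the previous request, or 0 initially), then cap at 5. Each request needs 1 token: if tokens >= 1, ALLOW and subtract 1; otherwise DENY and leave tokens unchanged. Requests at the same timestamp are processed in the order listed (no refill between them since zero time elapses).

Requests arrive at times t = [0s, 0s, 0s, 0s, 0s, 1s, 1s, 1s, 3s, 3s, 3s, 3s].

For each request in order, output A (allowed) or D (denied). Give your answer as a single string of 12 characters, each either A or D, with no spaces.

Simulating step by step:
  req#1 t=0s: ALLOW
  req#2 t=0s: ALLOW
  req#3 t=0s: ALLOW
  req#4 t=0s: ALLOW
  req#5 t=0s: ALLOW
  req#6 t=1s: ALLOW
  req#7 t=1s: DENY
  req#8 t=1s: DENY
  req#9 t=3s: ALLOW
  req#10 t=3s: ALLOW
  req#11 t=3s: DENY
  req#12 t=3s: DENY

Answer: AAAAAADDAADD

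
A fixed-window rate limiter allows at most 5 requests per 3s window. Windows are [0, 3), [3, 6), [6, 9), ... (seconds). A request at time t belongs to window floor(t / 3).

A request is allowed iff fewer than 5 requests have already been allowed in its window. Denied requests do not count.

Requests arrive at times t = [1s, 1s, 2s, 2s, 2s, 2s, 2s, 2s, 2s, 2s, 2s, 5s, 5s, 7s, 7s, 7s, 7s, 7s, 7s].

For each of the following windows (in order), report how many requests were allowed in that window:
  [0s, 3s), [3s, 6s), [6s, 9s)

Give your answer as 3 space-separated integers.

Processing requests:
  req#1 t=1s (window 0): ALLOW
  req#2 t=1s (window 0): ALLOW
  req#3 t=2s (window 0): ALLOW
  req#4 t=2s (window 0): ALLOW
  req#5 t=2s (window 0): ALLOW
  req#6 t=2s (window 0): DENY
  req#7 t=2s (window 0): DENY
  req#8 t=2s (window 0): DENY
  req#9 t=2s (window 0): DENY
  req#10 t=2s (window 0): DENY
  req#11 t=2s (window 0): DENY
  req#12 t=5s (window 1): ALLOW
  req#13 t=5s (window 1): ALLOW
  req#14 t=7s (window 2): ALLOW
  req#15 t=7s (window 2): ALLOW
  req#16 t=7s (window 2): ALLOW
  req#17 t=7s (window 2): ALLOW
  req#18 t=7s (window 2): ALLOW
  req#19 t=7s (window 2): DENY

Allowed counts by window: 5 2 5

Answer: 5 2 5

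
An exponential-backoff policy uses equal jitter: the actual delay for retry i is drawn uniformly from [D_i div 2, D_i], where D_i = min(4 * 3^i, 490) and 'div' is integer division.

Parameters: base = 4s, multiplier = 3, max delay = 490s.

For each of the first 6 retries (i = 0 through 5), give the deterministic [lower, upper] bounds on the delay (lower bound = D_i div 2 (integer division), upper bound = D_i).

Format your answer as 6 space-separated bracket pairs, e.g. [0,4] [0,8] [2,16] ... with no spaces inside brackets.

Answer: [2,4] [6,12] [18,36] [54,108] [162,324] [245,490]

Derivation:
Computing bounds per retry:
  i=0: D_i=min(4*3^0,490)=4, bounds=[2,4]
  i=1: D_i=min(4*3^1,490)=12, bounds=[6,12]
  i=2: D_i=min(4*3^2,490)=36, bounds=[18,36]
  i=3: D_i=min(4*3^3,490)=108, bounds=[54,108]
  i=4: D_i=min(4*3^4,490)=324, bounds=[162,324]
  i=5: D_i=min(4*3^5,490)=490, bounds=[245,490]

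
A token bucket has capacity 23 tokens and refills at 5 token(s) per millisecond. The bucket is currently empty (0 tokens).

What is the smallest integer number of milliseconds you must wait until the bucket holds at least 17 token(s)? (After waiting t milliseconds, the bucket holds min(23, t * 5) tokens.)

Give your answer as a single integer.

Answer: 4

Derivation:
Need t * 5 >= 17, so t >= 17/5.
Smallest integer t = ceil(17/5) = 4.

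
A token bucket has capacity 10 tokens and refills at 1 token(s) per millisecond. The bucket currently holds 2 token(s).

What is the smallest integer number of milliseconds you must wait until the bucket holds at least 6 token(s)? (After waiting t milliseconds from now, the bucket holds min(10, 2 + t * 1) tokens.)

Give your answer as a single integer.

Answer: 4

Derivation:
Need 2 + t * 1 >= 6, so t >= 4/1.
Smallest integer t = ceil(4/1) = 4.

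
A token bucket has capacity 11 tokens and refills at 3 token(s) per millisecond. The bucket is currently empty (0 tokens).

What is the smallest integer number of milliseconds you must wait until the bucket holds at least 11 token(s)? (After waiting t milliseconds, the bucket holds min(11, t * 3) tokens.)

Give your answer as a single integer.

Need t * 3 >= 11, so t >= 11/3.
Smallest integer t = ceil(11/3) = 4.

Answer: 4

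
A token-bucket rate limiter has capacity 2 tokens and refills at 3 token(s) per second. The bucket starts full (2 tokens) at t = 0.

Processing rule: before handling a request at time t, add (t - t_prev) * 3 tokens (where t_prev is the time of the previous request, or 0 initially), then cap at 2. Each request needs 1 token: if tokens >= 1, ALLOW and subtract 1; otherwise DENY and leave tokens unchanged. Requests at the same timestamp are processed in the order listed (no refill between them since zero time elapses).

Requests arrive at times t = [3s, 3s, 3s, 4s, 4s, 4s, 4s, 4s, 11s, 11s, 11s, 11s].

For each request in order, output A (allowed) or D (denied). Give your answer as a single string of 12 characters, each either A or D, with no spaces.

Simulating step by step:
  req#1 t=3s: ALLOW
  req#2 t=3s: ALLOW
  req#3 t=3s: DENY
  req#4 t=4s: ALLOW
  req#5 t=4s: ALLOW
  req#6 t=4s: DENY
  req#7 t=4s: DENY
  req#8 t=4s: DENY
  req#9 t=11s: ALLOW
  req#10 t=11s: ALLOW
  req#11 t=11s: DENY
  req#12 t=11s: DENY

Answer: AADAADDDAADD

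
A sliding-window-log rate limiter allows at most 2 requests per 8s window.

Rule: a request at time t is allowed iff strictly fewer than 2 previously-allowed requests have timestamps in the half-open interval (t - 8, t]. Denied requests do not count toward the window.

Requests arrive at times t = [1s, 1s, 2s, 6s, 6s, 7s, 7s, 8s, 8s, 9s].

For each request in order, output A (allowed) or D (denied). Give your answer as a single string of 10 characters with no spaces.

Answer: AADDDDDDDA

Derivation:
Tracking allowed requests in the window:
  req#1 t=1s: ALLOW
  req#2 t=1s: ALLOW
  req#3 t=2s: DENY
  req#4 t=6s: DENY
  req#5 t=6s: DENY
  req#6 t=7s: DENY
  req#7 t=7s: DENY
  req#8 t=8s: DENY
  req#9 t=8s: DENY
  req#10 t=9s: ALLOW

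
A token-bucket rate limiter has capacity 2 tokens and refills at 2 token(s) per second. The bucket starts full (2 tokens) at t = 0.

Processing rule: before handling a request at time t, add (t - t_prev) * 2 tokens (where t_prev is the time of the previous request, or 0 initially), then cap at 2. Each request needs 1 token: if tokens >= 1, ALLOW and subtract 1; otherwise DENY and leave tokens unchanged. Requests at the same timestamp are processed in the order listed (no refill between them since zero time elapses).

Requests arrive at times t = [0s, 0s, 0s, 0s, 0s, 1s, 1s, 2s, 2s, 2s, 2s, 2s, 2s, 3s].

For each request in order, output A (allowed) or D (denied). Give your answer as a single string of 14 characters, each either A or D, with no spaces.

Answer: AADDDAAAADDDDA

Derivation:
Simulating step by step:
  req#1 t=0s: ALLOW
  req#2 t=0s: ALLOW
  req#3 t=0s: DENY
  req#4 t=0s: DENY
  req#5 t=0s: DENY
  req#6 t=1s: ALLOW
  req#7 t=1s: ALLOW
  req#8 t=2s: ALLOW
  req#9 t=2s: ALLOW
  req#10 t=2s: DENY
  req#11 t=2s: DENY
  req#12 t=2s: DENY
  req#13 t=2s: DENY
  req#14 t=3s: ALLOW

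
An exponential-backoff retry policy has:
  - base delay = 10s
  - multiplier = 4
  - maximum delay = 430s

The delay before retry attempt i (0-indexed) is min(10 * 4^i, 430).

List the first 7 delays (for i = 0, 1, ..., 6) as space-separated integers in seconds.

Computing each delay:
  i=0: min(10*4^0, 430) = 10
  i=1: min(10*4^1, 430) = 40
  i=2: min(10*4^2, 430) = 160
  i=3: min(10*4^3, 430) = 430
  i=4: min(10*4^4, 430) = 430
  i=5: min(10*4^5, 430) = 430
  i=6: min(10*4^6, 430) = 430

Answer: 10 40 160 430 430 430 430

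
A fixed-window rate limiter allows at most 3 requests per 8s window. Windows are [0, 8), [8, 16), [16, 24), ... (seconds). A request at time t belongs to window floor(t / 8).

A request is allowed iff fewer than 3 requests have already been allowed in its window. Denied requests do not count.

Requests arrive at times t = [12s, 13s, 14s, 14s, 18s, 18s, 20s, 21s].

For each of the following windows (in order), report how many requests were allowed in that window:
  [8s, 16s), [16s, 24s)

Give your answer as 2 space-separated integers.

Processing requests:
  req#1 t=12s (window 1): ALLOW
  req#2 t=13s (window 1): ALLOW
  req#3 t=14s (window 1): ALLOW
  req#4 t=14s (window 1): DENY
  req#5 t=18s (window 2): ALLOW
  req#6 t=18s (window 2): ALLOW
  req#7 t=20s (window 2): ALLOW
  req#8 t=21s (window 2): DENY

Allowed counts by window: 3 3

Answer: 3 3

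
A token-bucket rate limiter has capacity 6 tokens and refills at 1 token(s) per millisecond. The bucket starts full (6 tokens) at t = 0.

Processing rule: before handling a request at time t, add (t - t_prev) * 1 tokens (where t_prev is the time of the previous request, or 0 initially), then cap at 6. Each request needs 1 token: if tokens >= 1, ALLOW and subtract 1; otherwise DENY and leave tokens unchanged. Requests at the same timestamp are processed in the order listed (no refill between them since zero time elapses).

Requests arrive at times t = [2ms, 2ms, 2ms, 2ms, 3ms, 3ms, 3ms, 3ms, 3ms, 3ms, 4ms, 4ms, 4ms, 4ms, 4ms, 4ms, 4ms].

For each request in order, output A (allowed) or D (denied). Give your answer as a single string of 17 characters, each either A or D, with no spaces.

Simulating step by step:
  req#1 t=2ms: ALLOW
  req#2 t=2ms: ALLOW
  req#3 t=2ms: ALLOW
  req#4 t=2ms: ALLOW
  req#5 t=3ms: ALLOW
  req#6 t=3ms: ALLOW
  req#7 t=3ms: ALLOW
  req#8 t=3ms: DENY
  req#9 t=3ms: DENY
  req#10 t=3ms: DENY
  req#11 t=4ms: ALLOW
  req#12 t=4ms: DENY
  req#13 t=4ms: DENY
  req#14 t=4ms: DENY
  req#15 t=4ms: DENY
  req#16 t=4ms: DENY
  req#17 t=4ms: DENY

Answer: AAAAAAADDDADDDDDD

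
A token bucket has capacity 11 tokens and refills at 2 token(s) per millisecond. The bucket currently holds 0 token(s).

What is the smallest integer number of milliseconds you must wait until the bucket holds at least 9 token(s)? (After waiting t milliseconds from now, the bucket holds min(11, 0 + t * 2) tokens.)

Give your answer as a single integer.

Need 0 + t * 2 >= 9, so t >= 9/2.
Smallest integer t = ceil(9/2) = 5.

Answer: 5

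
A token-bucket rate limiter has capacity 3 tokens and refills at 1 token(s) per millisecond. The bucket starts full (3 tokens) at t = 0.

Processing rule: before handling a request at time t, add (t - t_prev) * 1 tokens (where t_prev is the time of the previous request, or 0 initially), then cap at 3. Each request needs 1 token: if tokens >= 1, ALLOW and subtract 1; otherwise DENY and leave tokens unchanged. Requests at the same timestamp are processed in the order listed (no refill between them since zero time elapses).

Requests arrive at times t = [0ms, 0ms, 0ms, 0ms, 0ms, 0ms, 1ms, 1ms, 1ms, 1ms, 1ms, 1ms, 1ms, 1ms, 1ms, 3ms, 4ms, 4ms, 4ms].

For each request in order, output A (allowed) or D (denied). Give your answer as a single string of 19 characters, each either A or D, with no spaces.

Answer: AAADDDADDDDDDDDAAAD

Derivation:
Simulating step by step:
  req#1 t=0ms: ALLOW
  req#2 t=0ms: ALLOW
  req#3 t=0ms: ALLOW
  req#4 t=0ms: DENY
  req#5 t=0ms: DENY
  req#6 t=0ms: DENY
  req#7 t=1ms: ALLOW
  req#8 t=1ms: DENY
  req#9 t=1ms: DENY
  req#10 t=1ms: DENY
  req#11 t=1ms: DENY
  req#12 t=1ms: DENY
  req#13 t=1ms: DENY
  req#14 t=1ms: DENY
  req#15 t=1ms: DENY
  req#16 t=3ms: ALLOW
  req#17 t=4ms: ALLOW
  req#18 t=4ms: ALLOW
  req#19 t=4ms: DENY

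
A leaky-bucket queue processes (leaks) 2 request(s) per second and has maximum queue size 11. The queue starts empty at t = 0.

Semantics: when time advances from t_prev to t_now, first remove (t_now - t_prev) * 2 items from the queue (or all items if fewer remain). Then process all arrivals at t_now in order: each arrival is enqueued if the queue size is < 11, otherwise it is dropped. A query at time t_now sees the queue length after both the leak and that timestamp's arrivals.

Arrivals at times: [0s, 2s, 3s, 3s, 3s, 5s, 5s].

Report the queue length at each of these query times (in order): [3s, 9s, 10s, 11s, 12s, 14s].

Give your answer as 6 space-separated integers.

Queue lengths at query times:
  query t=3s: backlog = 3
  query t=9s: backlog = 0
  query t=10s: backlog = 0
  query t=11s: backlog = 0
  query t=12s: backlog = 0
  query t=14s: backlog = 0

Answer: 3 0 0 0 0 0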